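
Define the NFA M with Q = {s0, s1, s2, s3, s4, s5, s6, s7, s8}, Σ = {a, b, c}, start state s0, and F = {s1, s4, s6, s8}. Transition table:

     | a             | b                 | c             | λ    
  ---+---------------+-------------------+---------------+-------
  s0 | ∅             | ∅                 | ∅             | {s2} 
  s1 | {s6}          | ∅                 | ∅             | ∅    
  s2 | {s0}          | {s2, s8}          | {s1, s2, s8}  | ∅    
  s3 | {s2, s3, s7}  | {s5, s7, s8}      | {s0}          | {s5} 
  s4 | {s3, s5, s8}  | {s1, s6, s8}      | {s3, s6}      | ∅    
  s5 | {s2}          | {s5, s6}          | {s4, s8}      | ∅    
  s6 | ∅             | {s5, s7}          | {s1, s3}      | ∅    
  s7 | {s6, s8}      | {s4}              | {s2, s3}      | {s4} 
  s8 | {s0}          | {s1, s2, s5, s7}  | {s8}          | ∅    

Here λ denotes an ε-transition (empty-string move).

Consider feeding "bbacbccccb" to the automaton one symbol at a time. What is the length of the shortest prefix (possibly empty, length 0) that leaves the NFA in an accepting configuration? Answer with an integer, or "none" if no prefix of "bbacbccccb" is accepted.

Start: ε-closure({s0}) = {s0, s2}.
Read 'b': s0→∅, s2→{s2, s8}; now {s2, s8}.
None of the earlier sets intersect F, but {s2, s8} does.

1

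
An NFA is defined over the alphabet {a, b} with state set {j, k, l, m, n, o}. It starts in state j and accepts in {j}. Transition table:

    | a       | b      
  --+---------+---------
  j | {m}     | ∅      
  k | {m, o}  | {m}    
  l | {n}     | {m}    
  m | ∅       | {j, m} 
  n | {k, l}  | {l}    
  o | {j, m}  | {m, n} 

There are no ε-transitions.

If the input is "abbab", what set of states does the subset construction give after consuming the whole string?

{j, m}

Start in {j}.
Read 'a': j→{m}; now {m}.
Read 'b': m→{j, m}; now {j, m}.
Read 'b': j→∅, m→{j, m}; now {j, m}.
Read 'a': j→{m}, m→∅; now {m}.
Read 'b': m→{j, m}; now {j, m}.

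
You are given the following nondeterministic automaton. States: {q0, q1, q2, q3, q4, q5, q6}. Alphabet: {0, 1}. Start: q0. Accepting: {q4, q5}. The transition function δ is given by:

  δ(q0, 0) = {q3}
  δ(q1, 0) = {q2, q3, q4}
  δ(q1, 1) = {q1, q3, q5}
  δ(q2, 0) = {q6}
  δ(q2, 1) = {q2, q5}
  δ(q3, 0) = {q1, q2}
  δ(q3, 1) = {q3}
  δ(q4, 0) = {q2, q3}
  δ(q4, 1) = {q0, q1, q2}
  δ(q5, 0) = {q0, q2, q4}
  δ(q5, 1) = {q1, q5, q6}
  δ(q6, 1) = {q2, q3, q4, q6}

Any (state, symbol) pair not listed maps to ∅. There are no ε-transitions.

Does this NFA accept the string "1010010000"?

Start in {q0}.
Read '1': {q0} → ∅.
The set is empty and remains empty for the remaining 9 symbols.
The final set ∅ contains no accepting state.

No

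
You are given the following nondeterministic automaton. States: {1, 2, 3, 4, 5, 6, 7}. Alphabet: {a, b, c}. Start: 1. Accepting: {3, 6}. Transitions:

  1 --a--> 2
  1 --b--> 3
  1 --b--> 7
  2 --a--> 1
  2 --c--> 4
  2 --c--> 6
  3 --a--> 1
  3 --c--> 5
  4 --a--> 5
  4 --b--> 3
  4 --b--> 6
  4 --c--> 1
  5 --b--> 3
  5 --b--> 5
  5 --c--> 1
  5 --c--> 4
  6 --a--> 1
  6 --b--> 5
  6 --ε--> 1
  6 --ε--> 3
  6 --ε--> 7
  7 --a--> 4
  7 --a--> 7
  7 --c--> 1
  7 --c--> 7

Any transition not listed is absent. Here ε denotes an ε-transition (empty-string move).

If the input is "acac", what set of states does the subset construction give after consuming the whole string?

Start in {1}.
Read 'a': {1} → {2}.
Read 'c': {2} → {1, 3, 4, 6, 7}.
Read 'a': {1, 3, 4, 6, 7} → {1, 2, 4, 5, 7}.
Read 'c': {1, 2, 4, 5, 7} → {1, 3, 4, 6, 7}.

{1, 3, 4, 6, 7}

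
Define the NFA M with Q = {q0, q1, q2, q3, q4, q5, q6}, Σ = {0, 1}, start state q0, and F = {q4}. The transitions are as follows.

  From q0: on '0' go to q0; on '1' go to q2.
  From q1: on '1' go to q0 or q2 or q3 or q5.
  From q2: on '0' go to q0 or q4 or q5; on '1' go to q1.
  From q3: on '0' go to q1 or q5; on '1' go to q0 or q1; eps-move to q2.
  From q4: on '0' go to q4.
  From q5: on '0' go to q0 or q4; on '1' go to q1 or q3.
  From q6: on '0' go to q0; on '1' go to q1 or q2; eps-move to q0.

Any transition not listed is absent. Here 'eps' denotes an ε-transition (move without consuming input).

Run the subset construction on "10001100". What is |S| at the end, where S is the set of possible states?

Start in {q0}.
Read '1': {q0} → {q2}.
Read '0': {q2} → {q0, q4, q5}.
Read '0': {q0, q4, q5} → {q0, q4}.
Read '0': {q0, q4} → {q0, q4}.
Read '1': {q0, q4} → {q2}.
Read '1': {q2} → {q1}.
Read '0': {q1} → ∅.
The set is empty and remains empty for the remaining 1 symbol.
That set has 0 states.

0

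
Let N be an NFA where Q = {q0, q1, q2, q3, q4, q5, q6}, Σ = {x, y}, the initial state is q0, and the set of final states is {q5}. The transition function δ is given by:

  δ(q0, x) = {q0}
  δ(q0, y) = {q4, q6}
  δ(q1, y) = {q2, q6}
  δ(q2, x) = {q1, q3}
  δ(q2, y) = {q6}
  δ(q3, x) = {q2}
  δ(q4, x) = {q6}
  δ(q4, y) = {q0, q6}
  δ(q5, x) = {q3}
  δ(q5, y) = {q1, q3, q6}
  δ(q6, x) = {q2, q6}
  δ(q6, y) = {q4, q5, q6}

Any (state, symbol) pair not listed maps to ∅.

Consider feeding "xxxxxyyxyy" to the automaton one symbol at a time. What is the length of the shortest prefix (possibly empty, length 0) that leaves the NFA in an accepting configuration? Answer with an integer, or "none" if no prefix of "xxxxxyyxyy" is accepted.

Start in {q0}.
Read 'x': q0→{q0}; now {q0}.
Read 'x': q0→{q0}; now {q0}.
Read 'x': q0→{q0}; now {q0}.
Read 'x': q0→{q0}; now {q0}.
Read 'x': q0→{q0}; now {q0}.
Read 'y': q0→{q4, q6}; now {q4, q6}.
Read 'y': q4→{q0, q6}, q6→{q4, q5, q6}; now {q0, q4, q5, q6}.
None of the earlier sets intersect F, but {q0, q4, q5, q6} does.

7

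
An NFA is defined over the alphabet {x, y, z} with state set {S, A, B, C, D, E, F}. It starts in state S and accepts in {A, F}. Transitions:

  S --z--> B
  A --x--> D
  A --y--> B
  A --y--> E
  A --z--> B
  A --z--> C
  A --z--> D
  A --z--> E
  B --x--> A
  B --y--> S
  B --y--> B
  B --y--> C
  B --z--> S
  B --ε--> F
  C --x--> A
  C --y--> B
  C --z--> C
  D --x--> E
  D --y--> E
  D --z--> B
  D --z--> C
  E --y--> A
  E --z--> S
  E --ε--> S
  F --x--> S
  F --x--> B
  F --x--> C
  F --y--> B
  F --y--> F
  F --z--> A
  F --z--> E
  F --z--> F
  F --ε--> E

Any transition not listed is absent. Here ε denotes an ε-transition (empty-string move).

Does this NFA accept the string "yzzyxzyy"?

No

Start in {S}.
Read 'y': {S} → ∅.
The set is empty and remains empty for the remaining 7 symbols.
The final set ∅ contains no accepting state.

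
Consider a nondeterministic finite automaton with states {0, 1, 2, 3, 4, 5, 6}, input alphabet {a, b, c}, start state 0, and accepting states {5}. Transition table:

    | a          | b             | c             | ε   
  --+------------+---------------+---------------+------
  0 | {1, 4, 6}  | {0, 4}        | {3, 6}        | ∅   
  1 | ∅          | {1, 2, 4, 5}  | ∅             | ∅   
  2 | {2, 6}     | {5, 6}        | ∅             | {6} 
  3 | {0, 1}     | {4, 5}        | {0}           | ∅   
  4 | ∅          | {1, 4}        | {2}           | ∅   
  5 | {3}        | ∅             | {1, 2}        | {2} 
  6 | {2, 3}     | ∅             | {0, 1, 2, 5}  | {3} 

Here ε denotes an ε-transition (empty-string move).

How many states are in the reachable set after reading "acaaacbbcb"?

7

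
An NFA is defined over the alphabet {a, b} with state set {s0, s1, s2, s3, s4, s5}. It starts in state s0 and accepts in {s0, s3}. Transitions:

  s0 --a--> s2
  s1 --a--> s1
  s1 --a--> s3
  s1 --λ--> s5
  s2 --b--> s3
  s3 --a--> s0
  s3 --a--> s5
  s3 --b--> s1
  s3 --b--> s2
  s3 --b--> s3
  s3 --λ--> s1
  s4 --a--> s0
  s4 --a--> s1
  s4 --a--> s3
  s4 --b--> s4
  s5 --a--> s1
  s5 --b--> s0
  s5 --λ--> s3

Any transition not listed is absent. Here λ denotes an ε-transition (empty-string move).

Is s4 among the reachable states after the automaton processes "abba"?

Start in {s0}.
Read 'a': {s0} → {s2}.
Read 'b': {s2} → {s1, s3, s5}.
Read 'b': {s1, s3, s5} → {s0, s1, s2, s3, s5}.
Read 'a': {s0, s1, s2, s3, s5} → {s0, s1, s2, s3, s5}.
State s4 is not in {s0, s1, s2, s3, s5}.

No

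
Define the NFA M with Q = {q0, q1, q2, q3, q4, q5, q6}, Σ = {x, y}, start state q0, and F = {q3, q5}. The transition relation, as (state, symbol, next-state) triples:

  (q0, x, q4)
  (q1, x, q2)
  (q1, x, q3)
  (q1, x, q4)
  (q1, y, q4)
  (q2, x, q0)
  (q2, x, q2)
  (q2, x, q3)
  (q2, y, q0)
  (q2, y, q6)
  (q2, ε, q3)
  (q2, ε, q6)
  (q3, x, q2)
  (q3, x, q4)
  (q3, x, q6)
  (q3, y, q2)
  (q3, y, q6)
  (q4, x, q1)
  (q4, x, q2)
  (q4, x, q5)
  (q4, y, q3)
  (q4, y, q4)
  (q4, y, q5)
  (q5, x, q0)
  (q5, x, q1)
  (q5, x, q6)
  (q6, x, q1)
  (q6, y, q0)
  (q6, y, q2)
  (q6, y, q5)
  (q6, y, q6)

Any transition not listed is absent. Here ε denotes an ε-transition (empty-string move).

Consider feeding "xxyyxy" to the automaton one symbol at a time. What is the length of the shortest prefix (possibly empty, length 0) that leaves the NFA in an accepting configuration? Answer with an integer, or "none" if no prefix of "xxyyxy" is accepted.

2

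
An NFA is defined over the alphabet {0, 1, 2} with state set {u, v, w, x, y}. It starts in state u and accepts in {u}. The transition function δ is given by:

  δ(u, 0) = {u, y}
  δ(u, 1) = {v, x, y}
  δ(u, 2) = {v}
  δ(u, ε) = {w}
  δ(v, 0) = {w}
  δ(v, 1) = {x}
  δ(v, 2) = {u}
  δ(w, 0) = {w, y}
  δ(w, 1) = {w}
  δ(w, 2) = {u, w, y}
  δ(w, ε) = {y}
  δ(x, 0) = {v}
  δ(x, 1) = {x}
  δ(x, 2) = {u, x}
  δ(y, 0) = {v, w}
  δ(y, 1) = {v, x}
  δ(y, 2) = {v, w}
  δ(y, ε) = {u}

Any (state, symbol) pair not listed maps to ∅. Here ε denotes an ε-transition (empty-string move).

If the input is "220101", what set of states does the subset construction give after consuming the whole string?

Start: ε-closure({u}) = {u, w, y}.
Read '2': {u, w, y} → {u, v, w, y}.
Read '2': {u, v, w, y} → {u, v, w, y}.
Read '0': {u, v, w, y} → {u, v, w, y}.
Read '1': {u, v, w, y} → {u, v, w, x, y}.
Read '0': {u, v, w, x, y} → {u, v, w, y}.
Read '1': {u, v, w, y} → {u, v, w, x, y}.

{u, v, w, x, y}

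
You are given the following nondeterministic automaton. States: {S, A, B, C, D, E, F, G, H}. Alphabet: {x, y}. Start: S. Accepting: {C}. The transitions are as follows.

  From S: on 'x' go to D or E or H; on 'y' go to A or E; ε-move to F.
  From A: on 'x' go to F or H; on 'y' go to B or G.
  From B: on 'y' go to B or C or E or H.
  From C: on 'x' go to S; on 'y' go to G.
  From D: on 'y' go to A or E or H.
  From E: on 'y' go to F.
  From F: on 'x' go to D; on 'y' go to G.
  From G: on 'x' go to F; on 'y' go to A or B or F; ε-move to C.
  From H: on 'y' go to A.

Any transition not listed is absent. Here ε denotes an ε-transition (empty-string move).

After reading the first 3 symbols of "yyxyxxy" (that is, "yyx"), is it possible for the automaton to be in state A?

Start: ε-closure({S}) = {S, F}.
Read 'y': S→{A, E}, F→{G}; union {A, E, G}; ε-closure = {A, C, E, G}.
Read 'y': A→{B, G}, C→{G}, E→{F}, G→{A, B, F}; union {A, B, F, G}; ε-closure = {A, B, C, F, G}.
Read 'x': A→{F, H}, B→∅, C→{S}, F→{D}, G→{F}; now {S, D, F, H}.
State A is not in {S, D, F, H}.

No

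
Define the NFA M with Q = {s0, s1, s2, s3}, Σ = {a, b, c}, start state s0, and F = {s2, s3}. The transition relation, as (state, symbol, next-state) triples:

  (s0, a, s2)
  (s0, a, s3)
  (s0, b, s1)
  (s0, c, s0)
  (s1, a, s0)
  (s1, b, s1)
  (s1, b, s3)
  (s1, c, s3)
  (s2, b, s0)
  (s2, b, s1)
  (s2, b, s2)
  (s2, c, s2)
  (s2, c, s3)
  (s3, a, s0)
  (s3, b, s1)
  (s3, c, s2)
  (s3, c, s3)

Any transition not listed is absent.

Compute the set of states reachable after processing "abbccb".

Start in {s0}.
Read 'a': {s0} → {s2, s3}.
Read 'b': {s2, s3} → {s0, s1, s2}.
Read 'b': {s0, s1, s2} → {s0, s1, s2, s3}.
Read 'c': {s0, s1, s2, s3} → {s0, s2, s3}.
Read 'c': {s0, s2, s3} → {s0, s2, s3}.
Read 'b': {s0, s2, s3} → {s0, s1, s2}.

{s0, s1, s2}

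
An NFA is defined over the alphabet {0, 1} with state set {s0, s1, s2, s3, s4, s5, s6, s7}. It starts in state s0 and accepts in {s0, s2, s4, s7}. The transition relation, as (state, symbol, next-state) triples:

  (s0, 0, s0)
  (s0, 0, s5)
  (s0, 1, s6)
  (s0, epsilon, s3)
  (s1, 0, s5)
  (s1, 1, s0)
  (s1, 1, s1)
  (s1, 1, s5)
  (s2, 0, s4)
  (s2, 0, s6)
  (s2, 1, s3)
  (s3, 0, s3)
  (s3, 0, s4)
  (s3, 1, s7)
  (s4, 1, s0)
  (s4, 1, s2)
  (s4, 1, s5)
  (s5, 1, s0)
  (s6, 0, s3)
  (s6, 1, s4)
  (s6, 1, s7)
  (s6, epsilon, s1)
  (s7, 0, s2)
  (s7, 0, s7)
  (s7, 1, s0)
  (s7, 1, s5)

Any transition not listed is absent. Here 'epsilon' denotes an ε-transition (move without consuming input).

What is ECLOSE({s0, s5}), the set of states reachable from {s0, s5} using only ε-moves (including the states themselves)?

{s0, s3, s5}

Begin with {s0, s5}.
ε-move s0 → s3; add s3.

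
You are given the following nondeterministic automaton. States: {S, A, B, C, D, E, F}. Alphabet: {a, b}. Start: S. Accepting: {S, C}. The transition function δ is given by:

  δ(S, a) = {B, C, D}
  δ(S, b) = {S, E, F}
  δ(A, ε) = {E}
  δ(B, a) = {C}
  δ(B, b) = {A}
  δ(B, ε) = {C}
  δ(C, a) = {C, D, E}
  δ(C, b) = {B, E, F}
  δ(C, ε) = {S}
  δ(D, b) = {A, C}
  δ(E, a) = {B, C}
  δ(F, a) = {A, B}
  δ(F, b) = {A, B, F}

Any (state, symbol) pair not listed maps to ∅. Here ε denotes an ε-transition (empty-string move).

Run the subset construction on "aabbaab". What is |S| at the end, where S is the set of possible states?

Start in {S}.
Read 'a': {S} → {S, B, C, D}.
Read 'a': {S, B, C, D} → {S, B, C, D, E}.
Read 'b': {S, B, C, D, E} → {S, A, B, C, E, F}.
Read 'b': {S, A, B, C, E, F} → {S, A, B, C, E, F}.
Read 'a': {S, A, B, C, E, F} → {S, A, B, C, D, E}.
Read 'a': {S, A, B, C, D, E} → {S, B, C, D, E}.
Read 'b': {S, B, C, D, E} → {S, A, B, C, E, F}.
That set has 6 states.

6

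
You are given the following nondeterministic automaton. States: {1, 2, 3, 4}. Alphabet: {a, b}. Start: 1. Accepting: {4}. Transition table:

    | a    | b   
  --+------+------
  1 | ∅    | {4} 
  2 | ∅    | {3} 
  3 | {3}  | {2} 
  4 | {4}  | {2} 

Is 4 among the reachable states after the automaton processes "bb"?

Start in {1}.
Read 'b': {1} → {4}.
Read 'b': {4} → {2}.
State 4 is not in {2}.

No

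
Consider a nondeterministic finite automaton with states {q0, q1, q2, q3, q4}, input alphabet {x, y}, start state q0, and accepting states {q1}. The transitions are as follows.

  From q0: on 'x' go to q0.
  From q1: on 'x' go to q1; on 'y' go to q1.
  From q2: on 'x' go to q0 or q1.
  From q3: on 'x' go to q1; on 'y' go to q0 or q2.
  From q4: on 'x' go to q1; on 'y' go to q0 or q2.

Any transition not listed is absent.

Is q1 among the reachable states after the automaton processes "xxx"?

Start in {q0}.
Read 'x': q0→{q0}; now {q0}.
Read 'x': q0→{q0}; now {q0}.
Read 'x': q0→{q0}; now {q0}.
State q1 is not in {q0}.

No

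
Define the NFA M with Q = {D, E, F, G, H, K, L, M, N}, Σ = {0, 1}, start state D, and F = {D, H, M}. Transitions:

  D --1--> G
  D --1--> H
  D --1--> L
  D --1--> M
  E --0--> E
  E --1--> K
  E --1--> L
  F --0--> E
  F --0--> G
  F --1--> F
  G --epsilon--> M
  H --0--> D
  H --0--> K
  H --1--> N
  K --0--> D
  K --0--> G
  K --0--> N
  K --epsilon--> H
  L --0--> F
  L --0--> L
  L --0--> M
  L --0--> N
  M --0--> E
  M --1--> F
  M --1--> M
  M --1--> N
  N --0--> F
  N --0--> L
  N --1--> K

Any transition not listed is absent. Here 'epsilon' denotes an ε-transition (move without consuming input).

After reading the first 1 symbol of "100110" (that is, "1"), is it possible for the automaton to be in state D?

Start in {D}.
Read '1': {D} → {G, H, L, M}.
State D is not in {G, H, L, M}.

No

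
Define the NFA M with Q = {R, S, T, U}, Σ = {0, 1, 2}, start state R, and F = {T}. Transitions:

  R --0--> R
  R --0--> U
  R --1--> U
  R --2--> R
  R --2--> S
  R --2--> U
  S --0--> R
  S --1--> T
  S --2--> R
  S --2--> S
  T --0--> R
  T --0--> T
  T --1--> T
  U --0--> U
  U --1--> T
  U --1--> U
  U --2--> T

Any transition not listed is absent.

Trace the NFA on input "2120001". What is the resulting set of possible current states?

Start in {R}.
Read '2': R→{R, S, U}; now {R, S, U}.
Read '1': R→{U}, S→{T}, U→{T, U}; now {T, U}.
Read '2': T→∅, U→{T}; now {T}.
Read '0': T→{R, T}; now {R, T}.
Read '0': R→{R, U}, T→{R, T}; now {R, T, U}.
Read '0': R→{R, U}, T→{R, T}, U→{U}; now {R, T, U}.
Read '1': R→{U}, T→{T}, U→{T, U}; now {T, U}.

{T, U}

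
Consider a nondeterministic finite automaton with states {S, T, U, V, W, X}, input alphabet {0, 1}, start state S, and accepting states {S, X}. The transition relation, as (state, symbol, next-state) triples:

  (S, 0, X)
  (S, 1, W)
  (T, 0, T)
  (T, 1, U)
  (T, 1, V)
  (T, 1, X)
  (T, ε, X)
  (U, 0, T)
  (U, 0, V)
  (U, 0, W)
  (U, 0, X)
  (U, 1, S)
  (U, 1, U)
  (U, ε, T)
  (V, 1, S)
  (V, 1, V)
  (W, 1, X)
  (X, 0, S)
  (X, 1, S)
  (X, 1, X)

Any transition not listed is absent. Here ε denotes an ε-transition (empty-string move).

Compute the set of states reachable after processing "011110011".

{S, W, X}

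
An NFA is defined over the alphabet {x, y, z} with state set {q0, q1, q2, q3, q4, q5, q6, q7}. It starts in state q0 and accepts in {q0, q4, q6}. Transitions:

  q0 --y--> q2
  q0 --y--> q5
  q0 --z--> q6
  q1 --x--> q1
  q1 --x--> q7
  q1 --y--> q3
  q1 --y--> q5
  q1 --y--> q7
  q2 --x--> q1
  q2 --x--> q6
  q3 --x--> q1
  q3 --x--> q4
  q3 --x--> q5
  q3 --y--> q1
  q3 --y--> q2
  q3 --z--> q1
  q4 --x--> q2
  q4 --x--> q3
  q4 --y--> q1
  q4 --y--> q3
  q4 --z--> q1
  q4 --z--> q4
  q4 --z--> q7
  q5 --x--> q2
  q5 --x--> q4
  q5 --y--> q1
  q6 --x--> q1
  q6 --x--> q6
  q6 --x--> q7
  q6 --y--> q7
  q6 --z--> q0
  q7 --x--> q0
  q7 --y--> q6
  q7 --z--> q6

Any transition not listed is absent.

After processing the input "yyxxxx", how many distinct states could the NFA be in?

3

Start in {q0}.
Read 'y': {q0} → {q2, q5}.
Read 'y': {q2, q5} → {q1}.
Read 'x': {q1} → {q1, q7}.
Read 'x': {q1, q7} → {q0, q1, q7}.
Read 'x': {q0, q1, q7} → {q0, q1, q7}.
Read 'x': {q0, q1, q7} → {q0, q1, q7}.
That set has 3 states.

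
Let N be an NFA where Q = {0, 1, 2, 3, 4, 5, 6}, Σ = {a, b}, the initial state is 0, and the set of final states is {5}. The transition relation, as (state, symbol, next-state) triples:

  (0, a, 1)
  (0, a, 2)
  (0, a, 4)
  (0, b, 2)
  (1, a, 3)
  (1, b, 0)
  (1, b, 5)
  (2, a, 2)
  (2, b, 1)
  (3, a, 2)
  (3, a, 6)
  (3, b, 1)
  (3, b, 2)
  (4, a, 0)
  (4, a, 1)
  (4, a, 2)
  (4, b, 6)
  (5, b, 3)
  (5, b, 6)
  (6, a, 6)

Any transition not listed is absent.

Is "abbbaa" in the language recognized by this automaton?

No

Start in {0}.
Read 'a': {0} → {1, 2, 4}.
Read 'b': {1, 2, 4} → {0, 1, 5, 6}.
Read 'b': {0, 1, 5, 6} → {0, 2, 3, 5, 6}.
Read 'b': {0, 2, 3, 5, 6} → {1, 2, 3, 6}.
Read 'a': {1, 2, 3, 6} → {2, 3, 6}.
Read 'a': {2, 3, 6} → {2, 6}.
The final set {2, 6} contains no accepting state.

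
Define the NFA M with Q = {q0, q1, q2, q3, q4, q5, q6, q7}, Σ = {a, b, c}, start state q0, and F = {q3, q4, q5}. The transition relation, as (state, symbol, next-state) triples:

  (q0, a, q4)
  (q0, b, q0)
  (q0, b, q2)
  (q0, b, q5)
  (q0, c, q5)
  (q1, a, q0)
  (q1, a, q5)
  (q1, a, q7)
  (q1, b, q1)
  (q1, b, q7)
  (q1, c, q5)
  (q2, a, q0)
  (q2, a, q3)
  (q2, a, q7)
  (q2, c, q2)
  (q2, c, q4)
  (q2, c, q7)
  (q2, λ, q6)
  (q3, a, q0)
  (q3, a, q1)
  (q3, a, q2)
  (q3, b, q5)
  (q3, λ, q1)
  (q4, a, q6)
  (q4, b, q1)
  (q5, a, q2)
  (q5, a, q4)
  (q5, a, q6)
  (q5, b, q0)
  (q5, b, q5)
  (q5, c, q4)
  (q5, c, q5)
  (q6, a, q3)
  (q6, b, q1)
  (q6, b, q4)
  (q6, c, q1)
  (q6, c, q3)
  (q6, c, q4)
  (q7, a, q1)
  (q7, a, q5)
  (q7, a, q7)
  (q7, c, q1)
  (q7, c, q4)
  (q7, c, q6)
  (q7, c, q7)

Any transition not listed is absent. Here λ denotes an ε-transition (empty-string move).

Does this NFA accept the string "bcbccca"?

Yes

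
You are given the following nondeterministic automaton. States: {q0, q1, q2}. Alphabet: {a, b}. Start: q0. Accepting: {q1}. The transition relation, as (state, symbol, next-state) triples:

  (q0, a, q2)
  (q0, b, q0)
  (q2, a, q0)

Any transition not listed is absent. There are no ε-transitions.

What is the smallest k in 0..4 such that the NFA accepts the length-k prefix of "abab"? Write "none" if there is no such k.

Start in {q0}.
Read 'a': {q0} → {q2}.
Read 'b': {q2} → ∅.
The set is empty and remains empty for the remaining 2 symbols.
No reachable set along the way intersects F.

none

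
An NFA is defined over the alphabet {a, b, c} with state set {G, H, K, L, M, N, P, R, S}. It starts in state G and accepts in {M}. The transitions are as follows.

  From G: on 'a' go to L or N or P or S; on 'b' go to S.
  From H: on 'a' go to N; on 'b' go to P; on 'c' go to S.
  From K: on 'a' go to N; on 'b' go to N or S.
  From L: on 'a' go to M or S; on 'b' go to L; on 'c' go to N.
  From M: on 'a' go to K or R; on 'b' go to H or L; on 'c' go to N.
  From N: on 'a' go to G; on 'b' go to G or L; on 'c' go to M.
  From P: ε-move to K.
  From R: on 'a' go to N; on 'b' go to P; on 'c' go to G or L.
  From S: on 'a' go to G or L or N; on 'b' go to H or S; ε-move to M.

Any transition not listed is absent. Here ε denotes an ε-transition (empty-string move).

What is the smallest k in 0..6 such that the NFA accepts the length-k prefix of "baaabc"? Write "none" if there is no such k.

Start in {G}.
Read 'b': G→{S}; union {S}; ε-closure = {M, S}.
None of the earlier sets intersect F, but {M, S} does.

1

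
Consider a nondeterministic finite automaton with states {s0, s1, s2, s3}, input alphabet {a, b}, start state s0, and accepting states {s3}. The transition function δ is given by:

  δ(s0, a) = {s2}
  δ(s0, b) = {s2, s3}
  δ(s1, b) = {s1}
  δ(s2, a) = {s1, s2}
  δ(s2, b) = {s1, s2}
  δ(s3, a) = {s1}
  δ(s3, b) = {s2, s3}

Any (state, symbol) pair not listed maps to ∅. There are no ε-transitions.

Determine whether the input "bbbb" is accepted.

Yes

Start in {s0}.
Read 'b': s0→{s2, s3}; now {s2, s3}.
Read 'b': s2→{s1, s2}, s3→{s2, s3}; now {s1, s2, s3}.
Read 'b': s1→{s1}, s2→{s1, s2}, s3→{s2, s3}; now {s1, s2, s3}.
Read 'b': s1→{s1}, s2→{s1, s2}, s3→{s2, s3}; now {s1, s2, s3}.
The final set {s1, s2, s3} contains the accepting state s3.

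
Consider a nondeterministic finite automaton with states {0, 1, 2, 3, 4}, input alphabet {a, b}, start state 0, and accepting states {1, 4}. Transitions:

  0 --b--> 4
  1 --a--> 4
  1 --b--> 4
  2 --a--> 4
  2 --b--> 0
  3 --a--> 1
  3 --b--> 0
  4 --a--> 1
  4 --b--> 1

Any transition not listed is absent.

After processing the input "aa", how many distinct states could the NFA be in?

0

Start in {0}.
Read 'a': 0→∅; now ∅.
The set is empty and remains empty for the remaining 1 symbol.
That set has 0 states.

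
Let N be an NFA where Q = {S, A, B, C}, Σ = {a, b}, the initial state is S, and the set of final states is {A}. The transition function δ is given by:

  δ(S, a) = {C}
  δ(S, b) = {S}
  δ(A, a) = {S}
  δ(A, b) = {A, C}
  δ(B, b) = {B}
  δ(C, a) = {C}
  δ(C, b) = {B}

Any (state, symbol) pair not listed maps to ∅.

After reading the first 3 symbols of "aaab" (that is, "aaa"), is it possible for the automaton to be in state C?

Yes

Start in {S}.
Read 'a': S→{C}; now {C}.
Read 'a': C→{C}; now {C}.
Read 'a': C→{C}; now {C}.
State C is in {C}.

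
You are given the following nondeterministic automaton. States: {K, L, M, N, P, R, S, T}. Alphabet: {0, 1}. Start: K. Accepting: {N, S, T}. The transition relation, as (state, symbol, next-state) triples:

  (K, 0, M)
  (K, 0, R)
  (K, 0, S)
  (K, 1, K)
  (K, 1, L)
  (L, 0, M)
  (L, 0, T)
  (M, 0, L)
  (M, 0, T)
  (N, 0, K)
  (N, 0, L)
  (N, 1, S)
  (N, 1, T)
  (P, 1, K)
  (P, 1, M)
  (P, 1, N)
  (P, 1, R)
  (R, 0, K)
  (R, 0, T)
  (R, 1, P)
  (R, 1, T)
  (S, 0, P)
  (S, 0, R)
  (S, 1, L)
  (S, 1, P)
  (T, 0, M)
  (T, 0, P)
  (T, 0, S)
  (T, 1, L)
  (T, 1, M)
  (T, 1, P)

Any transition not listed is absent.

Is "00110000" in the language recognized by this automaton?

Yes

Start in {K}.
Read '0': {K} → {M, R, S}.
Read '0': {M, R, S} → {K, L, P, R, T}.
Read '1': {K, L, P, R, T} → {K, L, M, N, P, R, T}.
Read '1': {K, L, M, N, P, R, T} → {K, L, M, N, P, R, S, T}.
Read '0': {K, L, M, N, P, R, S, T} → {K, L, M, P, R, S, T}.
Read '0': {K, L, M, P, R, S, T} → {K, L, M, P, R, S, T}.
Read '0': {K, L, M, P, R, S, T} → {K, L, M, P, R, S, T}.
Read '0': {K, L, M, P, R, S, T} → {K, L, M, P, R, S, T}.
The final set {K, L, M, P, R, S, T} contains the accepting states S, T.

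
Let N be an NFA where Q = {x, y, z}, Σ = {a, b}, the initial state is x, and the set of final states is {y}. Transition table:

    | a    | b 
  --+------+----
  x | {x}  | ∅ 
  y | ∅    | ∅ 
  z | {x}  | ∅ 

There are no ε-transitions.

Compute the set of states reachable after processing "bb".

Start in {x}.
Read 'b': {x} → ∅.
The set is empty and remains empty for the remaining 1 symbol.

∅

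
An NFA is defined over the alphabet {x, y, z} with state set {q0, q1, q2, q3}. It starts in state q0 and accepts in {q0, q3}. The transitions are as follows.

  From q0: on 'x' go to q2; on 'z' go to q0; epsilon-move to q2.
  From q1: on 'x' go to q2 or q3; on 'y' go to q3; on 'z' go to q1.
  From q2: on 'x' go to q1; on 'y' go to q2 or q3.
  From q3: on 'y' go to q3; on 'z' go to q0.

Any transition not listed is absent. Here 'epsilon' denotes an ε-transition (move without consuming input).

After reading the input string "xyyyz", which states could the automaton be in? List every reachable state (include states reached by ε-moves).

Start: ε-closure({q0}) = {q0, q2}.
Read 'x': q0→{q2}, q2→{q1}; now {q1, q2}.
Read 'y': q1→{q3}, q2→{q2, q3}; now {q2, q3}.
Read 'y': q2→{q2, q3}, q3→{q3}; now {q2, q3}.
Read 'y': q2→{q2, q3}, q3→{q3}; now {q2, q3}.
Read 'z': q2→∅, q3→{q0}; union {q0}; ε-closure = {q0, q2}.

{q0, q2}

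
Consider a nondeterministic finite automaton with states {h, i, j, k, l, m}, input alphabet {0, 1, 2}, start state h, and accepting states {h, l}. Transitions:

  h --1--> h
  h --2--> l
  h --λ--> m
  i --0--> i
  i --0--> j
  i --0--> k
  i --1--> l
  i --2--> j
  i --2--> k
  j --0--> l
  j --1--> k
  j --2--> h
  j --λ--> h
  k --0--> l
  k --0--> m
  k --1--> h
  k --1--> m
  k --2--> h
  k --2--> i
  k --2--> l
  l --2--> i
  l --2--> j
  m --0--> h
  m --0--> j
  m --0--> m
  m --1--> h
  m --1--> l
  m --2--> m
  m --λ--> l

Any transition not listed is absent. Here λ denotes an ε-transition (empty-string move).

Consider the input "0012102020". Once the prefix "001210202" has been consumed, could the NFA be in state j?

Yes

Start: ε-closure({h}) = {h, l, m}.
Read '0': {h, l, m} → {h, j, l, m}.
Read '0': {h, j, l, m} → {h, j, l, m}.
Read '1': {h, j, l, m} → {h, k, l, m}.
Read '2': {h, k, l, m} → {h, i, j, l, m}.
Read '1': {h, i, j, l, m} → {h, k, l, m}.
Read '0': {h, k, l, m} → {h, j, l, m}.
Read '2': {h, j, l, m} → {h, i, j, l, m}.
Read '0': {h, i, j, l, m} → {h, i, j, k, l, m}.
Read '2': {h, i, j, k, l, m} → {h, i, j, k, l, m}.
State j is in {h, i, j, k, l, m}.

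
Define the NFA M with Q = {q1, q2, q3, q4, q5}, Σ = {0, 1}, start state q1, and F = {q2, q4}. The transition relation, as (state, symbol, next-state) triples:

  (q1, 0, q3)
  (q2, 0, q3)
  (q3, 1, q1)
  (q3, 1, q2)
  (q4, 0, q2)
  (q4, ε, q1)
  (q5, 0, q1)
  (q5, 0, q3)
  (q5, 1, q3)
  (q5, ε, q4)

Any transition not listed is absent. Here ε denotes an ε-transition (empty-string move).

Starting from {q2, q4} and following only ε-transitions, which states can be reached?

Begin with {q2, q4}.
ε-move q4 → q1; add q1.

{q1, q2, q4}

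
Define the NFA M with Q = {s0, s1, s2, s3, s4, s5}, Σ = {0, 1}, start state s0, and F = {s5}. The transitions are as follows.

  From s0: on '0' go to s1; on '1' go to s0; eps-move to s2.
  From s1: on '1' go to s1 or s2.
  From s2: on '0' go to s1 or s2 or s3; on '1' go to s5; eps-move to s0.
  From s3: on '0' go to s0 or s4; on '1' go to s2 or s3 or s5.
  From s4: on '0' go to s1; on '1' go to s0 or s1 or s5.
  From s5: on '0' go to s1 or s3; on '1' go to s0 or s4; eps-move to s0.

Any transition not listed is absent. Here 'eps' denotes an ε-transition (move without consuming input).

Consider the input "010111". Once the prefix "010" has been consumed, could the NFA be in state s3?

Yes

Start: ε-closure({s0}) = {s0, s2}.
Read '0': {s0, s2} → {s0, s1, s2, s3}.
Read '1': {s0, s1, s2, s3} → {s0, s1, s2, s3, s5}.
Read '0': {s0, s1, s2, s3, s5} → {s0, s1, s2, s3, s4}.
State s3 is in {s0, s1, s2, s3, s4}.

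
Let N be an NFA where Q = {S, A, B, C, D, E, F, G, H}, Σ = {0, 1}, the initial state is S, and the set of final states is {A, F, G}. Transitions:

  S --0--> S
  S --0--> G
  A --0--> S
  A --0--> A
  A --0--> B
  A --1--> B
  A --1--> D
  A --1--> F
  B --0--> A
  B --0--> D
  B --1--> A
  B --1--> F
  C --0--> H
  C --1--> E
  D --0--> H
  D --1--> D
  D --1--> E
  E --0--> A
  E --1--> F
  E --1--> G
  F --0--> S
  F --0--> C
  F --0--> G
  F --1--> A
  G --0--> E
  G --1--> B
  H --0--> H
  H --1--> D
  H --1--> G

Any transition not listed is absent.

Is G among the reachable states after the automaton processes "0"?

Yes

Start in {S}.
Read '0': {S} → {S, G}.
State G is in {S, G}.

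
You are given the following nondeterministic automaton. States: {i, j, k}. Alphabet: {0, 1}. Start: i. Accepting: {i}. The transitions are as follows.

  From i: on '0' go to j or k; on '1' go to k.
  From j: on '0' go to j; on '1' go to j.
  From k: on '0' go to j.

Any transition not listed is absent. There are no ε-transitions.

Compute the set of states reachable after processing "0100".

{j}

Start in {i}.
Read '0': i→{j, k}; now {j, k}.
Read '1': j→{j}, k→∅; now {j}.
Read '0': j→{j}; now {j}.
Read '0': j→{j}; now {j}.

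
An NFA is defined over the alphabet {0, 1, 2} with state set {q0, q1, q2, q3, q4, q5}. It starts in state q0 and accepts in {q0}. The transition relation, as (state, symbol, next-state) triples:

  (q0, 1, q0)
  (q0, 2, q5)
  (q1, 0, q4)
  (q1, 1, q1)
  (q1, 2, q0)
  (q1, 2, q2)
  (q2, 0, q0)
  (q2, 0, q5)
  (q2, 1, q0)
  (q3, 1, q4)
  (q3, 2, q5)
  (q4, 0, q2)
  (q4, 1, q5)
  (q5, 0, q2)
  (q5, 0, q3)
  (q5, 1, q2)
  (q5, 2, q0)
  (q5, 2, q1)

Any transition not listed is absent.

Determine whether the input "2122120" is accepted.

No

Start in {q0}.
Read '2': {q0} → {q5}.
Read '1': {q5} → {q2}.
Read '2': {q2} → ∅.
The set is empty and remains empty for the remaining 4 symbols.
The final set ∅ contains no accepting state.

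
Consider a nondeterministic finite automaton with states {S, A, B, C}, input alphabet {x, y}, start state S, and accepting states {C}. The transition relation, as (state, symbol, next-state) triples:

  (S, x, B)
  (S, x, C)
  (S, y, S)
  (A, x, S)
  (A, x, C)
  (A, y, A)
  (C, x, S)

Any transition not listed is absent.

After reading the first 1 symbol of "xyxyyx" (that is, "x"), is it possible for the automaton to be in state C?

Yes

Start in {S}.
Read 'x': {S} → {B, C}.
State C is in {B, C}.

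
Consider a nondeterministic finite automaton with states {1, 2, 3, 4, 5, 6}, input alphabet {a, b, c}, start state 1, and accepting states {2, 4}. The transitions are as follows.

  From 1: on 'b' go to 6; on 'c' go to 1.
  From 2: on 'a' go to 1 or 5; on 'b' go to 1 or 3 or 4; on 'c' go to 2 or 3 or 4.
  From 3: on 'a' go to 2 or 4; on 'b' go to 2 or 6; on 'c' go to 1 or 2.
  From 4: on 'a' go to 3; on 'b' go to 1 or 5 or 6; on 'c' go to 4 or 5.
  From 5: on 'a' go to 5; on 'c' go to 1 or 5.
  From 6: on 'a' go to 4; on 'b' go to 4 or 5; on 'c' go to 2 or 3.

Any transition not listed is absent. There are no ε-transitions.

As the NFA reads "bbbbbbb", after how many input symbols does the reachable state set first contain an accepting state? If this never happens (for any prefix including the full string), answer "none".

2

Start in {1}.
Read 'b': 1→{6}; now {6}.
Read 'b': 6→{4, 5}; now {4, 5}.
None of the earlier sets intersect F, but {4, 5} does.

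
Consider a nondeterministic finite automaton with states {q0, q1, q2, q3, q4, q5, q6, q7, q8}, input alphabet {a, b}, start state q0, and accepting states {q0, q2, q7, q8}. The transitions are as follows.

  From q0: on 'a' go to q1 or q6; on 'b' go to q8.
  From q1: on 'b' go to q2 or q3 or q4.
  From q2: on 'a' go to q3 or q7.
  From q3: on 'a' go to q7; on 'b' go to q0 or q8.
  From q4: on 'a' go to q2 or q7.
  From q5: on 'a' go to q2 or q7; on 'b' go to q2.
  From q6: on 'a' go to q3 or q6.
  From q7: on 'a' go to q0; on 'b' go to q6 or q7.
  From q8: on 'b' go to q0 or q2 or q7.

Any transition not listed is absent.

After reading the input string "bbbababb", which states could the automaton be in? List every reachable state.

{q0, q8}

Start in {q0}.
Read 'b': {q0} → {q8}.
Read 'b': {q8} → {q0, q2, q7}.
Read 'b': {q0, q2, q7} → {q6, q7, q8}.
Read 'a': {q6, q7, q8} → {q0, q3, q6}.
Read 'b': {q0, q3, q6} → {q0, q8}.
Read 'a': {q0, q8} → {q1, q6}.
Read 'b': {q1, q6} → {q2, q3, q4}.
Read 'b': {q2, q3, q4} → {q0, q8}.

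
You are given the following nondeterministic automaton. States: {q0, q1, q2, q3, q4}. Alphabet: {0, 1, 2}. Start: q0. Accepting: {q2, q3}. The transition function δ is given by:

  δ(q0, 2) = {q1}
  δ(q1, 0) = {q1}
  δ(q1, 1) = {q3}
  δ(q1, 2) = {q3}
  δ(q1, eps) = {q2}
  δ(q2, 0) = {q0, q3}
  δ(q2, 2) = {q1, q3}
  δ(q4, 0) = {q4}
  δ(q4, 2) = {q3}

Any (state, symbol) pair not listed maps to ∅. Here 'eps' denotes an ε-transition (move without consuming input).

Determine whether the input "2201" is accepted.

Yes

Start in {q0}.
Read '2': q0→{q1}; union {q1}; ε-closure = {q1, q2}.
Read '2': q1→{q3}, q2→{q1, q3}; union {q1, q3}; ε-closure = {q1, q2, q3}.
Read '0': q1→{q1}, q2→{q0, q3}, q3→∅; union {q0, q1, q3}; ε-closure = {q0, q1, q2, q3}.
Read '1': q0→∅, q1→{q3}, q2→∅, q3→∅; now {q3}.
The final set {q3} contains the accepting state q3.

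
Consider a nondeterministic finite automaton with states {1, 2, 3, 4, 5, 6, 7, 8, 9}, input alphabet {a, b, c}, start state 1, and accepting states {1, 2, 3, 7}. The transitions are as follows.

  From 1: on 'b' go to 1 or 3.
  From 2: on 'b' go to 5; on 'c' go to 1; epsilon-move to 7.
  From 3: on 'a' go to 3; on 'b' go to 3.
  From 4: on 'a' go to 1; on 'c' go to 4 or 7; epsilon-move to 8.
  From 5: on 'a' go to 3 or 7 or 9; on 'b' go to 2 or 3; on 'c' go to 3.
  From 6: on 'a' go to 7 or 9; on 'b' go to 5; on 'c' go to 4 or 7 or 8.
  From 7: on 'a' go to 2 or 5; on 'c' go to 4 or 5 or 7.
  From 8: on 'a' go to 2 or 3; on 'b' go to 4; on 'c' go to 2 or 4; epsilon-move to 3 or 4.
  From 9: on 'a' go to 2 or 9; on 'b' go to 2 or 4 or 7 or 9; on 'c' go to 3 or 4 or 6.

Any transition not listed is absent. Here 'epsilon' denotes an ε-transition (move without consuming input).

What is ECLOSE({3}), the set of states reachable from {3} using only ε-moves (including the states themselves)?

{3}

Begin with {3}.
No ε-moves leave this set, so the closure equals the set itself.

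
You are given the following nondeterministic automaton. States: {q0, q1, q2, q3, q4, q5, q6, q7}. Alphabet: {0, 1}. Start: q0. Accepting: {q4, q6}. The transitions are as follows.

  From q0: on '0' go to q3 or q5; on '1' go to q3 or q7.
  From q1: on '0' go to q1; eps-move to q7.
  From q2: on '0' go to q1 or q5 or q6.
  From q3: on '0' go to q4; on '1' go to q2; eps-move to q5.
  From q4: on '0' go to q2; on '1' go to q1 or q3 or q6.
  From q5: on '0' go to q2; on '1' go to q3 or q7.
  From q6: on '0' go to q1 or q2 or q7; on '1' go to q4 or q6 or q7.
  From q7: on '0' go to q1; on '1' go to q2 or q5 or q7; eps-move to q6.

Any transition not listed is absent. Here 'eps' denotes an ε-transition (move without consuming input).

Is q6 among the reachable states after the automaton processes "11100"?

Yes

Start in {q0}.
Read '1': q0→{q3, q7}; union {q3, q7}; ε-closure = {q3, q5, q6, q7}.
Read '1': q3→{q2}, q5→{q3, q7}, q6→{q4, q6, q7}, q7→{q2, q5, q7}; now {q2, q3, q4, q5, q6, q7}.
Read '1': q2→∅, q3→{q2}, q4→{q1, q3, q6}, q5→{q3, q7}, q6→{q4, q6, q7}, q7→{q2, q5, q7}; now {q1, q2, q3, q4, q5, q6, q7}.
Read '0': q1→{q1}, q2→{q1, q5, q6}, q3→{q4}, q4→{q2}, q5→{q2}, q6→{q1, q2, q7}, q7→{q1}; now {q1, q2, q4, q5, q6, q7}.
Read '0': q1→{q1}, q2→{q1, q5, q6}, q4→{q2}, q5→{q2}, q6→{q1, q2, q7}, q7→{q1}; now {q1, q2, q5, q6, q7}.
State q6 is in {q1, q2, q5, q6, q7}.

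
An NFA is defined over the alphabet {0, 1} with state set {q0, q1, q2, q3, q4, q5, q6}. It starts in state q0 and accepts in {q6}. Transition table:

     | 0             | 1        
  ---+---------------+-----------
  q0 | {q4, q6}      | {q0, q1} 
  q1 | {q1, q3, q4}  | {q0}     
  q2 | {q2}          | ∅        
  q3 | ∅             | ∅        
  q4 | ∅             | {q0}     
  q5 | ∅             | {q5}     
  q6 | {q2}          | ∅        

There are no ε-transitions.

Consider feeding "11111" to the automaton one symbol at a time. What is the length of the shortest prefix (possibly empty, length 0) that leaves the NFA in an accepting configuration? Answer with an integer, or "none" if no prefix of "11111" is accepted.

none

Start in {q0}.
Read '1': q0→{q0, q1}; now {q0, q1}.
Read '1': q0→{q0, q1}, q1→{q0}; now {q0, q1}.
Read '1': q0→{q0, q1}, q1→{q0}; now {q0, q1}.
Read '1': q0→{q0, q1}, q1→{q0}; now {q0, q1}.
Read '1': q0→{q0, q1}, q1→{q0}; now {q0, q1}.
No reachable set along the way intersects F.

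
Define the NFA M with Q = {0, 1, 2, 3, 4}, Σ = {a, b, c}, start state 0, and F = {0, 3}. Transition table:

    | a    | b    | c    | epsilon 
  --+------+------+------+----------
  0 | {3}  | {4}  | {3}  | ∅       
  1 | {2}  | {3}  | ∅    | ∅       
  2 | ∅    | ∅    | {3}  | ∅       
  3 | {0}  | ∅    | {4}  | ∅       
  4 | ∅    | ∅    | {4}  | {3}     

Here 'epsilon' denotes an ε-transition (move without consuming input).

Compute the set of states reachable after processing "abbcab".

∅

Start in {0}.
Read 'a': {0} → {3}.
Read 'b': {3} → ∅.
The set is empty and remains empty for the remaining 4 symbols.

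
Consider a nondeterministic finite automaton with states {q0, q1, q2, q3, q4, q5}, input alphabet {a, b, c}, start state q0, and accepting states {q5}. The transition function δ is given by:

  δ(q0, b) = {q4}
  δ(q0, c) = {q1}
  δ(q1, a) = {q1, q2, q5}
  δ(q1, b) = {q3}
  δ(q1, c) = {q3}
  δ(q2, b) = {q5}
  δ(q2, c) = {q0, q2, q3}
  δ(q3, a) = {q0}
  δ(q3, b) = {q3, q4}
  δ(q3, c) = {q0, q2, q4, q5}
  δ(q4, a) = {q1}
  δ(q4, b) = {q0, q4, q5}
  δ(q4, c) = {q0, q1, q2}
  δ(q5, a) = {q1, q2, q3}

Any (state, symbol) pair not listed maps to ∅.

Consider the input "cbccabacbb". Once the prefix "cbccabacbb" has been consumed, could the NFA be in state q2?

Start in {q0}.
Read 'c': {q0} → {q1}.
Read 'b': {q1} → {q3}.
Read 'c': {q3} → {q0, q2, q4, q5}.
Read 'c': {q0, q2, q4, q5} → {q0, q1, q2, q3}.
Read 'a': {q0, q1, q2, q3} → {q0, q1, q2, q5}.
Read 'b': {q0, q1, q2, q5} → {q3, q4, q5}.
Read 'a': {q3, q4, q5} → {q0, q1, q2, q3}.
Read 'c': {q0, q1, q2, q3} → {q0, q1, q2, q3, q4, q5}.
Read 'b': {q0, q1, q2, q3, q4, q5} → {q0, q3, q4, q5}.
Read 'b': {q0, q3, q4, q5} → {q0, q3, q4, q5}.
State q2 is not in {q0, q3, q4, q5}.

No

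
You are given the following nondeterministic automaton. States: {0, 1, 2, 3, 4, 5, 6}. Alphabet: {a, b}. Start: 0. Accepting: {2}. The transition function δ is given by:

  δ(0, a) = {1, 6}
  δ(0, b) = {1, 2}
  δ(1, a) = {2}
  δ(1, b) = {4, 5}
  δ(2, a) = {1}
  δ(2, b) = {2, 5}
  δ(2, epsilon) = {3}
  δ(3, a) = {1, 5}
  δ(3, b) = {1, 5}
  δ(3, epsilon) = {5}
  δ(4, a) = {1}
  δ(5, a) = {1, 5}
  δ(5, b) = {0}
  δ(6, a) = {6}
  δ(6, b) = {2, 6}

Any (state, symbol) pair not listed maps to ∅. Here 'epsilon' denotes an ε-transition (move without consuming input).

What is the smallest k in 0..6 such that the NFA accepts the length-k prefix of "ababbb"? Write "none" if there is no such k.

2

Start in {0}.
Read 'a': {0} → {1, 6}.
Read 'b': {1, 6} → {2, 3, 4, 5, 6}.
None of the earlier sets intersect F, but {2, 3, 4, 5, 6} does.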